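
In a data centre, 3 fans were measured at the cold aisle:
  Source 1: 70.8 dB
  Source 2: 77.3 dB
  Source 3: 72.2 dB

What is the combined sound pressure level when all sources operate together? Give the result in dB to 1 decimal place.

Sum in the linear (power) domain: Σ 10^(Lᵢ/10) = 10^(70.8/10) + 10^(77.3/10) + 10^(72.2/10) = 8.232e+07.
Back to dB: 10·log₁₀ Σ = 79.2 dB.

79.2 dB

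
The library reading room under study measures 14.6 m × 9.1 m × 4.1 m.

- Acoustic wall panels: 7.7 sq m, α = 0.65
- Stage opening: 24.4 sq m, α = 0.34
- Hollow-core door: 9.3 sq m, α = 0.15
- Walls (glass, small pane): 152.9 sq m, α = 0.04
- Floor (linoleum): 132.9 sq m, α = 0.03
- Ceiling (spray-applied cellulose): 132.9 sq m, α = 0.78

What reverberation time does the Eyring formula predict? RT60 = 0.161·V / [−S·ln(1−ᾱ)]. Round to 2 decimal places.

0.58 sec

Total surface area S = 7.7 + 24.4 + 9.3 + 152.9 + 132.9 + 132.9 = 460.1 sq m.
Absorption A = 7.7·0.65 + 24.4·0.34 + 9.3·0.15 + 152.9·0.04 + 132.9·0.03 + 132.9·0.78 = 128.461 sabins.
ᾱ = 128.461 / 460.1 = 0.2792.
−S·ln(1−ᾱ) = −460.1 × ln(1 − 0.2792) = 150.634.
V = 14.6 × 9.1 × 4.1 = 544.726 m³.
RT60 = 0.161 × 544.726 / 150.634 = 0.58 s.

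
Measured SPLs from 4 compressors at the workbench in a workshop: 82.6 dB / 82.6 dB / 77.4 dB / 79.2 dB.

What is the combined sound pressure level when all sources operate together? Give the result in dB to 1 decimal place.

Converting to relative power and adding: 10^(82.6/10) + 10^(82.6/10) + 10^(77.4/10) + 10^(79.2/10) = 5.021e+08.
Combined level = 10 log₁₀(5.021e+08) = 87.0 dB.

87.0 dB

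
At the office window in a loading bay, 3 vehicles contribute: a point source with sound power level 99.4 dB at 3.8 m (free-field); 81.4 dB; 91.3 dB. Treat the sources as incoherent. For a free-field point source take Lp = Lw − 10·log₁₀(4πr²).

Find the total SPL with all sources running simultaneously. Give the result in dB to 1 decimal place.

91.9 dB

Source at 3.8 m: Lp = 99.4 − 10·log₁₀(4π·3.8²) = 99.4 − 10·log₁₀(181.458) = 76.8 dB.
Converting to relative power and adding: 10^(76.8/10) + 10^(81.4/10) + 10^(91.3/10) = 1.535e+09.
Back to dB: 10·log₁₀ Σ = 91.9 dB.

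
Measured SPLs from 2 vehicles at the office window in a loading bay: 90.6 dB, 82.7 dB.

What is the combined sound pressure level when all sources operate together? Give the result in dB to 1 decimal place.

Converting to relative power and adding: 10^(90.6/10) + 10^(82.7/10) = 1.334e+09.
Combined level = 10 log₁₀(1.334e+09) = 91.3 dB.

91.3 dB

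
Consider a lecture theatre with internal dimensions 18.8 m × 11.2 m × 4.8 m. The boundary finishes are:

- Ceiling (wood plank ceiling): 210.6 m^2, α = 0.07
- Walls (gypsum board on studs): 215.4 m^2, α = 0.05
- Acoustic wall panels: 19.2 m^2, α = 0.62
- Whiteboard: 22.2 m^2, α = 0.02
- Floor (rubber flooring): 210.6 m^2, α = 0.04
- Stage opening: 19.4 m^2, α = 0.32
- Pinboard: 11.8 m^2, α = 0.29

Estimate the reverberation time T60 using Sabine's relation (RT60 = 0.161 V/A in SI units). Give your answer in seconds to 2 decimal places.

2.91 s

Equivalent absorption area: A = 210.6*0.07 + 215.4*0.05 + 19.2*0.62 + 22.2*0.02 + 210.6*0.04 + 19.4*0.32 + 11.8*0.29 = 55.914 m^2.
V = 18.8·11.2·4.8 = 1010.688 m³.
T = 0.161 V/A = 0.161·1010.688/55.914 = 2.91 s.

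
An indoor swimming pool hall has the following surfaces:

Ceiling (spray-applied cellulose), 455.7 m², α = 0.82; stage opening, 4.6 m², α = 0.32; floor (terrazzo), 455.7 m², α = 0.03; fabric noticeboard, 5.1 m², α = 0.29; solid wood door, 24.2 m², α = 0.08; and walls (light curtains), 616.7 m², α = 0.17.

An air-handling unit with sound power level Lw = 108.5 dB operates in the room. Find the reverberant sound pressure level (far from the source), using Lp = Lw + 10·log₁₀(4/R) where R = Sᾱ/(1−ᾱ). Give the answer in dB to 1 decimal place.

Σ(Sᵢαᵢ) = 455.7×0.82 + 4.6×0.32 + 455.7×0.03 + 5.1×0.29 + 24.2×0.08 + 616.7×0.17 = 497.071; total area S = 1562.0 m².
ᾱ = 497.071/1562.0 = 0.3182; R = Sᾱ/(1−ᾱ) = 497.071/(1−0.3182) = 729.057 m².
Lp = Lw + 10 log₁₀(4/R) = 108.5 -22.61 = 85.9 dB.

85.9 dB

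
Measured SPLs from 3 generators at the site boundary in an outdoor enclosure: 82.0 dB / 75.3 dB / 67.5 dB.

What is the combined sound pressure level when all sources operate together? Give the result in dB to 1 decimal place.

Σ 10^(Lᵢ/10) = 1.98e+08.
Combined level = 10 log₁₀(1.98e+08) = 83.0 dB.

83.0 dB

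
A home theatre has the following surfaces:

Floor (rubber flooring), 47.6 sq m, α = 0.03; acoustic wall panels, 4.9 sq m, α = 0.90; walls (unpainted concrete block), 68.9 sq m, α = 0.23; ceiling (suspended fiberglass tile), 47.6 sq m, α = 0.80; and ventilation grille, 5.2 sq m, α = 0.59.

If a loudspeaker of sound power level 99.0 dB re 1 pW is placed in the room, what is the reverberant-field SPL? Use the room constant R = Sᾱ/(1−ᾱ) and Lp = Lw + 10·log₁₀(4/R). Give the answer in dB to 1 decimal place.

Σ(Sᵢαᵢ) = 47.6·0.03 + 4.9·0.90 + 68.9·0.23 + 47.6·0.80 + 5.2·0.59 = 62.833; total area S = 174.2 sq m.
ᾱ = 0.3607, so room constant R = A/(1−ᾱ) = 98.284 sq m.
Lp = 99.0 + 10·log₁₀(4/98.284) = 99.0 + (-13.90) = 85.1 dB.

85.1 dB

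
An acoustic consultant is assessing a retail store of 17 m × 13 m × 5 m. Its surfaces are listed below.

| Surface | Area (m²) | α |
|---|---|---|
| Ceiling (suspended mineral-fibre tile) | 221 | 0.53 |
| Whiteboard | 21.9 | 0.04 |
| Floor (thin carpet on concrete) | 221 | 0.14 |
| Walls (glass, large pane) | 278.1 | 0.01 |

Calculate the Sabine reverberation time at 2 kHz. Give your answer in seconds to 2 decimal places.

Total absorption A = 221·0.53 + 21.9·0.04 + 221·0.14 + 278.1·0.01
  = 117.130 + 0.876 + 30.940 + 2.781 = 151.727 m² sabins.
Volume V = 17 × 13 × 5 = 1105 m³.
RT60 = 0.161 · V / A = 0.161 × 1105 / 151.727 = 1.17 s.

1.17 sec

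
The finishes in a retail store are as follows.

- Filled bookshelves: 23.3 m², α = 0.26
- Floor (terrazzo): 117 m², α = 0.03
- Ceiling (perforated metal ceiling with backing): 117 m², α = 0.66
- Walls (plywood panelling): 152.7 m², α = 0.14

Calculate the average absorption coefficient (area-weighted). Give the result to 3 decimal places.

Total surface area S = 410.0 m².
Σ(Sᵢαᵢ) = 23.3·0.26 + 117·0.03 + 117·0.66 + 152.7·0.14 = 108.166.
ᾱ = A/S = 0.264.

0.264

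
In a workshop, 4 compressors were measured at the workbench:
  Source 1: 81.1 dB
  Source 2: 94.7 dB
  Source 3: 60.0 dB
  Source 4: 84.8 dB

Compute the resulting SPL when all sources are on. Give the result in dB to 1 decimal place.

Converting to relative power and adding: 10^(81.1/10) + 10^(94.7/10) + 10^(60.0/10) + 10^(84.8/10) = 3.383e+09.
Combined level = 10 log₁₀(3.383e+09) = 95.3 dB.

95.3 dB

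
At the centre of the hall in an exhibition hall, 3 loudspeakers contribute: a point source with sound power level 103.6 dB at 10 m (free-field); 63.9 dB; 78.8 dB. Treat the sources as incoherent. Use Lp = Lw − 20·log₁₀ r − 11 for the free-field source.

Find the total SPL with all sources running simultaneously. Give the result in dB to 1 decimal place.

79.8 dB

Source at 10 m: Lp = 103.6 − 20·log₁₀(10) − 11 = 72.6 dB.
Sum in the linear (power) domain: Σ 10^(Lᵢ/10) = 10^(72.6/10) + 10^(63.9/10) + 10^(78.8/10) = 9.651e+07.
L_total = 10·log₁₀(9.651e+07) = 79.8 dB.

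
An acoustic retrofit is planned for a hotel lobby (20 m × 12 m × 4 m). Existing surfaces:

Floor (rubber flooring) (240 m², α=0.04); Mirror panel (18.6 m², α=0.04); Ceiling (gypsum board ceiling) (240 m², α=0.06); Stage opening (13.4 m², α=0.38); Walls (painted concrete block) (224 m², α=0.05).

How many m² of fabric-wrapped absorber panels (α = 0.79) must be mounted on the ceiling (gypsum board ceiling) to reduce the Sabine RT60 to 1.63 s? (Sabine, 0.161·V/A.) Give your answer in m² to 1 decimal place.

Total absorption A₁ = 240×0.04 + 18.6×0.04 + 240×0.06 + 13.4×0.38 + 224×0.05
  = 9.600 + 0.744 + 14.400 + 5.092 + 11.200 = 41.036 m² sabins.
Required A₂ = 0.161·960/1.63 = 94.822 sabins.
Absorption to add: 94.822 − 41.036 = 53.786 sabins.
Each m² of panel replacing the ceiling (gypsum board ceiling) adds (0.79 − 0.06) = 0.73 sabins.
Area = ΔA/Δα = 53.786/0.73 = 73.7 m².

73.7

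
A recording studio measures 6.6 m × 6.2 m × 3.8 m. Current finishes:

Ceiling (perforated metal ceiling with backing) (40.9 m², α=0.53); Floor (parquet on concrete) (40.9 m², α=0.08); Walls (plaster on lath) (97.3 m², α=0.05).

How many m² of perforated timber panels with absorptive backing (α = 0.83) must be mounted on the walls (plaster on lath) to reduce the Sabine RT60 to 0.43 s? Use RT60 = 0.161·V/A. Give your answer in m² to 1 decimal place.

Summing Sᵢαᵢ: 21.677 + 3.272 + 4.865 → A₁ = 29.814 sabins.
Required A₂ = 0.161·155.496/0.43 = 58.221 sabins.
Absorption to add: 58.221 − 29.814 = 28.407 sabins.
Net gain per m²: Δα = 0.83 − 0.05 = 0.78.
Panel area = 28.407 / 0.78 = 36.4 m².

36.4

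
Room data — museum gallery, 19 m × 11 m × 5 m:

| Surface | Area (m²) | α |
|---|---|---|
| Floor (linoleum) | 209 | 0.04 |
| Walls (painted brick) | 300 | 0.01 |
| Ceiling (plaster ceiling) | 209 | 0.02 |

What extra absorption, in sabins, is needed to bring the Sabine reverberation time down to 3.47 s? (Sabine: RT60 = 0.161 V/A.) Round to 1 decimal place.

A₁ = Σ Sᵢαᵢ = 209·0.04 + 300·0.01 + 209·0.02 = 15.540 sabins.
For T = 3.47 s, need A₂ = 0.161·V/T = 0.161·1045/3.47 = 48.486 sabins.
ΔA = A₂ − A₁ = 48.486 − 15.540 = 32.9 sabins.

32.9 sabins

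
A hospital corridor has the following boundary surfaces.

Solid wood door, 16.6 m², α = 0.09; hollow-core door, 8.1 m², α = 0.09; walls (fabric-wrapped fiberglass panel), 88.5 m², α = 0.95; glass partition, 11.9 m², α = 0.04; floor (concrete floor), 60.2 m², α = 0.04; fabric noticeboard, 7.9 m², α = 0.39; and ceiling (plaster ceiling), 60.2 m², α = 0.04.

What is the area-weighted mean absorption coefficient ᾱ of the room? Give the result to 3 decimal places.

0.374

Total surface area S = 253.4 m².
Σ(Sᵢαᵢ) = 16.6*0.09 + 8.1*0.09 + 88.5*0.95 + 11.9*0.04 + 60.2*0.04 + 7.9*0.39 + 60.2*0.04 = 94.671.
ᾱ = 94.671 / 253.4 = 0.374.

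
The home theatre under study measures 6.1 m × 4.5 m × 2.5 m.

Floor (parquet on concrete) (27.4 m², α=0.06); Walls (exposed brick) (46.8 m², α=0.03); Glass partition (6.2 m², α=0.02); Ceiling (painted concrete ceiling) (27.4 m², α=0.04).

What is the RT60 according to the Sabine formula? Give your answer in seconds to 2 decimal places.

2.59 sec

Equivalent absorption area: A = 27.4·0.06 + 46.8·0.03 + 6.2·0.02 + 27.4·0.04 = 4.268 m².
V = 6.1·4.5·2.5 = 68.625 m³.
T = 0.161 V/A = 0.161·68.625/4.268 = 2.59 s.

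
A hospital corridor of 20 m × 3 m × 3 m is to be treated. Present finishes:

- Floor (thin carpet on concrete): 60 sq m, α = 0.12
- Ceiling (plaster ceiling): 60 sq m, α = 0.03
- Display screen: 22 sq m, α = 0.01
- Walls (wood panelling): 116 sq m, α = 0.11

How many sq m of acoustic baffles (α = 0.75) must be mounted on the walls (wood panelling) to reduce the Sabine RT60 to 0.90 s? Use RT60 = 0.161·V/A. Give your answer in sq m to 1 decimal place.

16.0

Total absorption A₁ = 60×0.12 + 60×0.03 + 22×0.01 + 116×0.11
  = 7.200 + 1.800 + 0.220 + 12.760 = 21.980 sq m sabins.
V = 180 m³. Target absorption A₂ = 0.161 × 180 / 0.90 = 32.200 sabins.
ΔA needed = 32.200 − 21.980 = 10.220 sabins.
Net gain per sq m: Δα = 0.75 − 0.11 = 0.64.
Area = ΔA/Δα = 10.220/0.64 = 16.0 sq m.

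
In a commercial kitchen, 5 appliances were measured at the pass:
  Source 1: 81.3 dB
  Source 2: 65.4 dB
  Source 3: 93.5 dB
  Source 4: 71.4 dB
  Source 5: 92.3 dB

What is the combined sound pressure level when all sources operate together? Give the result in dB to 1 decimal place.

Sum in the linear (power) domain: Σ 10^(Lᵢ/10) = 10^(81.3/10) + 10^(65.4/10) + 10^(93.5/10) + 10^(71.4/10) + 10^(92.3/10) = 4.089e+09.
Combined level = 10 log₁₀(4.089e+09) = 96.1 dB.

96.1 dB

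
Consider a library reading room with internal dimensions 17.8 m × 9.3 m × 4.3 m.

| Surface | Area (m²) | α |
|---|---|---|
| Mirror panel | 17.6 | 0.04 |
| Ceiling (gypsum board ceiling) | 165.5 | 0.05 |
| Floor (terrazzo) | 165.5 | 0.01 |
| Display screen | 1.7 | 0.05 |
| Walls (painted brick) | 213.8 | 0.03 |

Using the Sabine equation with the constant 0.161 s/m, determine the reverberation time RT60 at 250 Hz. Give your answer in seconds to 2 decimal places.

Total absorption A = 17.6·0.04 + 165.5·0.05 + 165.5·0.01 + 1.7·0.05 + 213.8·0.03
  = 0.704 + 8.275 + 1.655 + 0.085 + 6.414 = 17.133 m² sabins.
Room volume: 711.822 m³.
RT60 = 0.161 · V / A = 0.161 × 711.822 / 17.133 = 6.69 s.

6.69 s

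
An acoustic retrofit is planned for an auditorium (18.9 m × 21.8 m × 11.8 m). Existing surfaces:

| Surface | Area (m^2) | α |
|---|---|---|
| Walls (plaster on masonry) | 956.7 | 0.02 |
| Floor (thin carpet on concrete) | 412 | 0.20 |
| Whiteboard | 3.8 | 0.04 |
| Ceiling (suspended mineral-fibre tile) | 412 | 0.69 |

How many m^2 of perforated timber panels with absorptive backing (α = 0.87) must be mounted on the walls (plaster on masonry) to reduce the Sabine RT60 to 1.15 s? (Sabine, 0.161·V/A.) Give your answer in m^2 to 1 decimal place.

Equivalent absorption area: A₁ = 956.7*0.02 + 412*0.20 + 3.8*0.04 + 412*0.69 = 385.966 m^2.
V = 4861.836 m³. Target absorption A₂ = 0.161 × 4861.836 / 1.15 = 680.657 sabins.
Absorption to add: 680.657 − 385.966 = 294.691 sabins.
Each m^2 of panel replacing the walls (plaster on masonry) adds (0.87 − 0.02) = 0.85 sabins.
Area = ΔA/Δα = 294.691/0.85 = 346.7 m^2.

346.7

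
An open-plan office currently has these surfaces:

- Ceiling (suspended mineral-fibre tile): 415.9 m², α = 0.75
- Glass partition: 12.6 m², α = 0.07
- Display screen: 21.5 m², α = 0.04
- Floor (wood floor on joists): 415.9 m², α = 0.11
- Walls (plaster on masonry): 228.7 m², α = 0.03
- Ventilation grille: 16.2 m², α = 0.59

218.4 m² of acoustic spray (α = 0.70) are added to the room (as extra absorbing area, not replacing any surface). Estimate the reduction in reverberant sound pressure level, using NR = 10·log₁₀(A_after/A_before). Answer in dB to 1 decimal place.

1.5 dB

Summing Sᵢαᵢ: 311.925 + 0.882 + 0.860 + 45.749 + 6.861 + 9.558 → A_before = 375.835 sabins.
Added absorption = 218.4 × 0.70 = 152.880 sabins.
New total A_after = 528.715 sabins.
Reduction = 10 log₁₀(A_after/A_before) = 10 log₁₀(1.4068) = 1.5 dB.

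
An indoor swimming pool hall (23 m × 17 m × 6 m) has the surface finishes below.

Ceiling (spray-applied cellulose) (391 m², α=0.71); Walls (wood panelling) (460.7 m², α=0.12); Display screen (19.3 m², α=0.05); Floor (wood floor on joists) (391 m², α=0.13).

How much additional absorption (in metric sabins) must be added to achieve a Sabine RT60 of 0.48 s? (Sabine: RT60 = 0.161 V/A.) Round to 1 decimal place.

Equivalent absorption area: A₁ = 391·0.71 + 460.7·0.12 + 19.3·0.05 + 391·0.13 = 384.689 m².
Target A₂ = 0.161·2346/0.48 = 786.888 sabins (V = 2346 m³).
Additional absorption ΔA = 786.888 − 384.689 = 402.2 sabins.

402.2 sabins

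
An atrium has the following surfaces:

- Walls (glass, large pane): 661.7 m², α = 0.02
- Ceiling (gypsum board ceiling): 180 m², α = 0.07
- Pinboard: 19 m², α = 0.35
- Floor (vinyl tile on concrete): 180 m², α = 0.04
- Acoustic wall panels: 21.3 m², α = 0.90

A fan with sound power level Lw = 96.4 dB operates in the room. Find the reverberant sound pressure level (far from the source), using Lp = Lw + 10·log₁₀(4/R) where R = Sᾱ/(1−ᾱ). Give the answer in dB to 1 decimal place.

A = 58.854 sabins; S = 1062.0 m².
ᾱ = 0.0554, so room constant R = A/(1−ᾱ) = 62.306 m².
Lp = Lw + 10 log₁₀(4/R) = 96.4 -11.92 = 84.5 dB.

84.5 dB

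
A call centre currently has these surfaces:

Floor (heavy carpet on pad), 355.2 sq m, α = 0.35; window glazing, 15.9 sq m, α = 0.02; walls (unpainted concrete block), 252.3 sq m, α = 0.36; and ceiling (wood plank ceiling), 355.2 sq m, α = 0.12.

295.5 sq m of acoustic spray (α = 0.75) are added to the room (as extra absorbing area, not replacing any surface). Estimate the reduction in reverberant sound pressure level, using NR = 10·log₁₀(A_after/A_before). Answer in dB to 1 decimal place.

2.7 dB

Equivalent absorption area: A_before = 355.2·0.35 + 15.9·0.02 + 252.3·0.36 + 355.2·0.12 = 258.090 sq m.
Treatment contributes 295.5·0.75 = 221.625 sabins.
New total A_after = 479.715 sabins.
Reduction = 10 log₁₀(A_after/A_before) = 10 log₁₀(1.8587) = 2.7 dB.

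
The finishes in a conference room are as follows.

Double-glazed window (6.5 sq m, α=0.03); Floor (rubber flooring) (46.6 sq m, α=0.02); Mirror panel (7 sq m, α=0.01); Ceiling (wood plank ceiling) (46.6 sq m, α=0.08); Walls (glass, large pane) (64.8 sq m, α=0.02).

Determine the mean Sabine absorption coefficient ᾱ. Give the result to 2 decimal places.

0.04

S = Σ Sᵢ = 6.5 + 46.6 + 7 + 46.6 + 64.8 = 171.5 sq m.
A = 6.5·0.03 + 46.6·0.02 + 7·0.01 + 46.6·0.08 + 64.8·0.02 = 6.221 sabins.
ᾱ = 6.221 / 171.5 = 0.04.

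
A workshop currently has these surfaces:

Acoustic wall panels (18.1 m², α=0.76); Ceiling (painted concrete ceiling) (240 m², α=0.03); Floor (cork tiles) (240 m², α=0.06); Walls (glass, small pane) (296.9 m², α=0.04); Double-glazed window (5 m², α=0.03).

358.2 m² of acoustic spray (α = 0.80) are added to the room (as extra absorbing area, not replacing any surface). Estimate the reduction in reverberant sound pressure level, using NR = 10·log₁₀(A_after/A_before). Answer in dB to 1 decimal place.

8.5 dB

A_before = Σ Sᵢαᵢ = 18.1×0.76 + 240×0.03 + 240×0.06 + 296.9×0.04 + 5×0.03 = 47.382 sabins.
Treatment contributes 358.2·0.80 = 286.560 sabins.
A_after = 47.382 + 286.560 = 333.942 sabins.
NR = 10·log₁₀(333.942/47.382) = 8.5 dB.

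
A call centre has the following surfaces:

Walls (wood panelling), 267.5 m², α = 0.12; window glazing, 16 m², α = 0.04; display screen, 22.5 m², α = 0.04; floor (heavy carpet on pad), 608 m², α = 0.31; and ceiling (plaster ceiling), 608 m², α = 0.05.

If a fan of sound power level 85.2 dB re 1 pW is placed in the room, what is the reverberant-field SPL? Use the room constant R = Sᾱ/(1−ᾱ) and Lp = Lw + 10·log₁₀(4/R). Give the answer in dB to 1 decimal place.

A = 252.520 sabins; S = 1522.0 m².
ᾱ = 252.520/1522.0 = 0.1659; R = Sᾱ/(1−ᾱ) = 252.520/(1−0.1659) = 302.745 m².
Lp = Lw + 10 log₁₀(4/R) = 85.2 -18.79 = 66.4 dB.

66.4 dB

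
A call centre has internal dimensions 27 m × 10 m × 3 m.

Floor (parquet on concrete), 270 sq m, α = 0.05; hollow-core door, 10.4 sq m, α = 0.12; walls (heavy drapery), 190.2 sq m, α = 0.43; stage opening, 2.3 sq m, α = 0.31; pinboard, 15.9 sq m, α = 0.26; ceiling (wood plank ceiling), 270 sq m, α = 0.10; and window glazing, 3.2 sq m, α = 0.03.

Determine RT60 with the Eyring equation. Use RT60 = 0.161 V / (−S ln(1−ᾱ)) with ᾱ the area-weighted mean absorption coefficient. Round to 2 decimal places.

0.93 sec

Total surface area S = 270 + 10.4 + 190.2 + 2.3 + 15.9 + 270 + 3.2 = 762.0 sq m.
Σ(Sᵢαᵢ) = 270×0.05 + 10.4×0.12 + 190.2×0.43 + 2.3×0.31 + 15.9×0.26 + 270×0.10 + 3.2×0.03 = 128.477.
Mean coefficient ᾱ = A/S = 0.1686.
Eyring denominator: −S ln(1−ᾱ) = 140.699.
V = 27 × 10 × 3 = 810 m³.
RT60 = 0.161 × 810 / 140.699 = 0.93 s.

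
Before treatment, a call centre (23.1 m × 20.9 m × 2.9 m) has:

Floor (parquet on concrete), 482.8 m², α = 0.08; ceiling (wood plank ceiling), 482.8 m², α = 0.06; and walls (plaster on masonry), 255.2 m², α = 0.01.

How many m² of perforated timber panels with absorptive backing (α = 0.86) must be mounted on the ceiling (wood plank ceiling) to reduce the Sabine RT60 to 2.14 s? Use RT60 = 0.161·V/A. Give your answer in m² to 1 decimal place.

Total absorption A₁ = 482.8×0.08 + 482.8×0.06 + 255.2×0.01
  = 38.624 + 28.968 + 2.552 = 70.144 m² sabins.
Required A₂ = 0.161·1400.091/2.14 = 105.334 sabins.
Absorption to add: 105.334 − 70.144 = 35.190 sabins.
Each m² of panel replacing the ceiling (wood plank ceiling) adds (0.86 − 0.06) = 0.80 sabins.
Area = ΔA/Δα = 35.190/0.80 = 44.0 m².

44.0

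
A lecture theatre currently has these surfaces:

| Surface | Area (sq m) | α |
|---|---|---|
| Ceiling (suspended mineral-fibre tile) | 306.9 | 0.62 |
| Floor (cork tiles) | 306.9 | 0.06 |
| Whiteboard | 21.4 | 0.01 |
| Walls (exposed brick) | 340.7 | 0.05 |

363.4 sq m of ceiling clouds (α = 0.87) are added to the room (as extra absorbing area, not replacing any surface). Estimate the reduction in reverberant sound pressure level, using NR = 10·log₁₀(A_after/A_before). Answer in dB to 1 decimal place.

3.8 dB

Summing Sᵢαᵢ: 190.278 + 18.414 + 0.214 + 17.035 → A_before = 225.941 sabins.
Treatment contributes 363.4·0.87 = 316.158 sabins.
New total A_after = 542.099 sabins.
NR = 10·log₁₀(542.099/225.941) = 3.8 dB.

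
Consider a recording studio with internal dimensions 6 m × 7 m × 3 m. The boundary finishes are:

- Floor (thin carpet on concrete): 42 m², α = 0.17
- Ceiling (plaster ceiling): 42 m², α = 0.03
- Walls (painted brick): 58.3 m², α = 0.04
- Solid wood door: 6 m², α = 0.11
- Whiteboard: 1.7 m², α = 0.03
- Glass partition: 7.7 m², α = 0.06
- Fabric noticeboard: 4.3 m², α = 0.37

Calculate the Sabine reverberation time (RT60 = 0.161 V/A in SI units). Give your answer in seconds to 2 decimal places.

Summing Sᵢαᵢ: 7.140 + 1.260 + 2.332 + 0.660 + 0.051 + 0.462 + 1.591 → A = 13.496 sabins.
Volume V = 6 × 7 × 3 = 126 m³.
RT60 = 0.161 · V / A = 0.161 × 126 / 13.496 = 1.50 s.

1.50 sec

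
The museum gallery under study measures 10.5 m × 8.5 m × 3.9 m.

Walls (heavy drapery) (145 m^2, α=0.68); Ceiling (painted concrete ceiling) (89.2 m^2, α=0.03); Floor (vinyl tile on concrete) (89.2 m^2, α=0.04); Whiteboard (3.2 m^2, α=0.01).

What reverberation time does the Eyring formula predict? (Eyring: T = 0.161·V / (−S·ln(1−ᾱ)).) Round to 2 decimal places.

0.44 s

S = Σ Sᵢ = 326.6 m^2.
Absorption A = 145·0.68 + 89.2·0.03 + 89.2·0.04 + 3.2·0.01 = 104.876 sabins.
ᾱ = 104.876 / 326.6 = 0.3211.
−S·ln(1−ᾱ) = −326.6 × ln(1 − 0.3211) = 126.486.
V = 10.5 × 8.5 × 3.9 = 348.075 m³.
T = 0.161·V/[−S·ln(1−ᾱ)] = 0.161·348.075/126.486 = 0.44 s.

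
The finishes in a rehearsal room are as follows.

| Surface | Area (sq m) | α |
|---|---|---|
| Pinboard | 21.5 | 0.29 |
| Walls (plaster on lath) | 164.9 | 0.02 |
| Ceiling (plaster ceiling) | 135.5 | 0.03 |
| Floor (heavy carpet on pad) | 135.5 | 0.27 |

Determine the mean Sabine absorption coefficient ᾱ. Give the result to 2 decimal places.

Total surface area S = 457.4 sq m.
Weighted sum Σ Sα = 50.183.
ᾱ = 50.183 / 457.4 = 0.11.

0.11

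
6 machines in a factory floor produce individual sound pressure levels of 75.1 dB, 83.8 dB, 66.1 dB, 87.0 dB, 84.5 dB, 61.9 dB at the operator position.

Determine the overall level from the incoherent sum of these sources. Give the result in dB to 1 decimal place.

Σ 10^(Lᵢ/10) = 1.061e+09.
Combined level = 10 log₁₀(1.061e+09) = 90.3 dB.

90.3 dB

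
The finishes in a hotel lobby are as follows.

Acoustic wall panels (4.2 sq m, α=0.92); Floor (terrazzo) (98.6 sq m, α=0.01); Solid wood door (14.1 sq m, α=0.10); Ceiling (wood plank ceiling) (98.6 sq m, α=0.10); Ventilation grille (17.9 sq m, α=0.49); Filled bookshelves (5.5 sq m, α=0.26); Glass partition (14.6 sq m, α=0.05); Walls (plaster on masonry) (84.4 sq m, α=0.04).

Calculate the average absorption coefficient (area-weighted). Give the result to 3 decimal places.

S = Σ Sᵢ = 4.2 + 98.6 + 14.1 + 98.6 + 17.9 + 5.5 + 14.6 + 84.4 = 337.9 sq m.
Weighted sum Σ Sα = 30.427.
ᾱ = A/S = 0.090.

0.090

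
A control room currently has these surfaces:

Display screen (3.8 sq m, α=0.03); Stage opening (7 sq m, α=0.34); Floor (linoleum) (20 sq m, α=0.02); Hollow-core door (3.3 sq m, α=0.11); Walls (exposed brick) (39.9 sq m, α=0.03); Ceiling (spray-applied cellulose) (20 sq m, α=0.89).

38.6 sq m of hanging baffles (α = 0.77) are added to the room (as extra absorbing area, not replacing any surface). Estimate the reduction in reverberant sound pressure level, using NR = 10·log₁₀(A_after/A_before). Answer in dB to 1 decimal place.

Summing Sᵢαᵢ: 0.114 + 2.380 + 0.400 + 0.363 + 1.197 + 17.800 → A_before = 22.254 sabins.
Treatment contributes 38.6·0.77 = 29.722 sabins.
A_after = 22.254 + 29.722 = 51.976 sabins.
NR = 10·log₁₀(51.976/22.254) = 3.7 dB.

3.7 dB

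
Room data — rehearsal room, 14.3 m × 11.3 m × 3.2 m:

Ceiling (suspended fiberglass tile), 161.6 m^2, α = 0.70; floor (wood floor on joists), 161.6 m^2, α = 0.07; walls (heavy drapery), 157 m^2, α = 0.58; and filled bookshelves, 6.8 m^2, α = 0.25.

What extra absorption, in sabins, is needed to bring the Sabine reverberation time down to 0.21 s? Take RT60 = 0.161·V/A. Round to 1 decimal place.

179.2 sabins

Total absorption A₁ = 161.6×0.70 + 161.6×0.07 + 157×0.58 + 6.8×0.25
  = 113.120 + 11.312 + 91.060 + 1.700 = 217.192 m^2 sabins.
V = 517.088 m³. Required absorption A₂ = 0.161 × 517.088 / 0.21 = 396.434 sabins.
Shortfall: 396.434 − 217.192 = 179.2 sabins.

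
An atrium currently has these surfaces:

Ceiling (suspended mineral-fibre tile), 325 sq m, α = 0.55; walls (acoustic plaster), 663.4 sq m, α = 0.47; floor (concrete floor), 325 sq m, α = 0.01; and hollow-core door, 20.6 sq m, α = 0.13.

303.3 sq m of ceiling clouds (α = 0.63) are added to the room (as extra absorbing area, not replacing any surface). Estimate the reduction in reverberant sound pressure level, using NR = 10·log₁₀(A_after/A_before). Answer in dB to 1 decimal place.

A_before = Σ Sᵢαᵢ = 325×0.55 + 663.4×0.47 + 325×0.01 + 20.6×0.13 = 496.476 sabins.
Treatment contributes 303.3·0.63 = 191.079 sabins.
New total A_after = 687.555 sabins.
Reduction = 10 log₁₀(A_after/A_before) = 10 log₁₀(1.3849) = 1.4 dB.

1.4 dB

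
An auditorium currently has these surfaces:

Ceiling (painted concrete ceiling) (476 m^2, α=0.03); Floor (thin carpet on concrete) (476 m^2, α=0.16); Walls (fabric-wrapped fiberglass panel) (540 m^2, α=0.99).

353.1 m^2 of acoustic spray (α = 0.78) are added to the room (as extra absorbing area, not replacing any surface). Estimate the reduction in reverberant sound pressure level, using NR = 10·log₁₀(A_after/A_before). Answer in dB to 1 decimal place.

Summing Sᵢαᵢ: 14.280 + 76.160 + 534.600 → A_before = 625.040 sabins.
Treatment contributes 353.1·0.78 = 275.418 sabins.
New total A_after = 900.458 sabins.
NR = 10·log₁₀(900.458/625.040) = 1.6 dB.

1.6 dB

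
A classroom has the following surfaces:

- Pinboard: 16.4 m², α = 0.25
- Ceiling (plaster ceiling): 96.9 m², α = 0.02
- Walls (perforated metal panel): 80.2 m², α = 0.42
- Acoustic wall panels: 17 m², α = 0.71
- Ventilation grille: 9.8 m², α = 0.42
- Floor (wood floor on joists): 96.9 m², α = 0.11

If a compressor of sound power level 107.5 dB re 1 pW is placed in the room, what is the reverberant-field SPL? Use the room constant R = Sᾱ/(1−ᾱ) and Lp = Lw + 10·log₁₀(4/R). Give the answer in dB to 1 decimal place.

94.3 dB

Σ(Sᵢαᵢ) = 16.4·0.25 + 96.9·0.02 + 80.2·0.42 + 17·0.71 + 9.8·0.42 + 96.9·0.11 = 66.567; total area S = 317.2 m².
ᾱ = 0.2099, so room constant R = A/(1−ᾱ) = 84.251 m².
Lp = Lw + 10 log₁₀(4/R) = 107.5 -13.24 = 94.3 dB.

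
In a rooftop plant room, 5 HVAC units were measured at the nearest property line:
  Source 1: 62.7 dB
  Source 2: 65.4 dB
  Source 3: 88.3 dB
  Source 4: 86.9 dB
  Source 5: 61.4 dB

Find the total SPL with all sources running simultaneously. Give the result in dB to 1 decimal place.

Converting to relative power and adding: 10^(62.7/10) + 10^(65.4/10) + 10^(88.3/10) + 10^(86.9/10) + 10^(61.4/10) = 1.173e+09.
Back to dB: 10·log₁₀ Σ = 90.7 dB.

90.7 dB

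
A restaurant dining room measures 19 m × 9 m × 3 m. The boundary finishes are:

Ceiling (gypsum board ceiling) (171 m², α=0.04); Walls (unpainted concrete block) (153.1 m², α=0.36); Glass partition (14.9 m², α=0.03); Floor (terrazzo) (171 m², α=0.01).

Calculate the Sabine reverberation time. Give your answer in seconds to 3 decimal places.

Equivalent absorption area: A = 171*0.04 + 153.1*0.36 + 14.9*0.03 + 171*0.01 = 64.113 m².
Volume V = 19 × 9 × 3 = 513 m³.
Sabine: RT60 = 0.161 × 513 / 64.113 = 1.288 s.

1.288 sec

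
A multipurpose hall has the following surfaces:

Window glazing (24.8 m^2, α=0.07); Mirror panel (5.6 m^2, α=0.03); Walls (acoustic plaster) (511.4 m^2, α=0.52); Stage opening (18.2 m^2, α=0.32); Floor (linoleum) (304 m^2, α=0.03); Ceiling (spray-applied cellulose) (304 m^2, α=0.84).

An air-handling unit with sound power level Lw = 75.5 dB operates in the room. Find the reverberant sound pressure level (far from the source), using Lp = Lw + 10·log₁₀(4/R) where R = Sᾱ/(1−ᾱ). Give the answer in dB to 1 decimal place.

A = 538.136 sabins; S = 1168.0 m^2.
ᾱ = 0.4607, so room constant R = A/(1−ᾱ) = 997.842 m^2.
Lp = Lw + 10 log₁₀(4/R) = 75.5 -23.97 = 51.5 dB.

51.5 dB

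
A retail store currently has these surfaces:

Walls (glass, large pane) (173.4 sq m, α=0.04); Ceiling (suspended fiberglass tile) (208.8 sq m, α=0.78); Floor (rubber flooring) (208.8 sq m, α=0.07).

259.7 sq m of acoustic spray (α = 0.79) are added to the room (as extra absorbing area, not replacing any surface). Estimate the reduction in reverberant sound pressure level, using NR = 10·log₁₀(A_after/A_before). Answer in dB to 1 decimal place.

3.2 dB

Summing Sᵢαᵢ: 6.936 + 162.864 + 14.616 → A_before = 184.416 sabins.
Treatment contributes 259.7·0.79 = 205.163 sabins.
New total A_after = 389.579 sabins.
Reduction = 10 log₁₀(A_after/A_before) = 10 log₁₀(2.1125) = 3.2 dB.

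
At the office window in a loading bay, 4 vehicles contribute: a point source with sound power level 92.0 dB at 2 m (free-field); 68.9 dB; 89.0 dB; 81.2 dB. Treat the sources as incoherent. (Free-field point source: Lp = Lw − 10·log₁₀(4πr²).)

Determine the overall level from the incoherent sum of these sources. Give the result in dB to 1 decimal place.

Source at 2 m: Lp = 92.0 − 10·log₁₀(4π·2²) = 92.0 − 10·log₁₀(50.265) = 75.0 dB.
Converting to relative power and adding: 10^(75.0/10) + 10^(68.9/10) + 10^(89.0/10) + 10^(81.2/10) = 9.655e+08.
L_total = 10·log₁₀(9.655e+08) = 89.8 dB.

89.8 dB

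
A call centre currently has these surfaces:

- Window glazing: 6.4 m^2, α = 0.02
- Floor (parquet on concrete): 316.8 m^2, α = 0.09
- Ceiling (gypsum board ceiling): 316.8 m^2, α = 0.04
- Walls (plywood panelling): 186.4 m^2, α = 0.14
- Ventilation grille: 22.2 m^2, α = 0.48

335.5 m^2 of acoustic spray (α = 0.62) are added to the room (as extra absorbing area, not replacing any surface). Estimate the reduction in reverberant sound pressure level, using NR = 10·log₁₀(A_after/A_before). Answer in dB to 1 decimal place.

5.6 dB

Equivalent absorption area: A_before = 6.4·0.02 + 316.8·0.09 + 316.8·0.04 + 186.4·0.14 + 22.2·0.48 = 78.064 m^2.
Treatment contributes 335.5·0.62 = 208.010 sabins.
A_after = 78.064 + 208.010 = 286.074 sabins.
NR = 10·log₁₀(286.074/78.064) = 5.6 dB.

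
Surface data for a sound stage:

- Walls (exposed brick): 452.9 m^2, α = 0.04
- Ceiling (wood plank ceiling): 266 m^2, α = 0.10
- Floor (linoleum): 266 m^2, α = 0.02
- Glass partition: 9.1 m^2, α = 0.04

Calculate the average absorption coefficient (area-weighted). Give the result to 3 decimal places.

Total surface area S = 994.0 m^2.
A = 452.9*0.04 + 266*0.10 + 266*0.02 + 9.1*0.04 = 50.400 sabins.
ᾱ = A/S = 0.051.

0.051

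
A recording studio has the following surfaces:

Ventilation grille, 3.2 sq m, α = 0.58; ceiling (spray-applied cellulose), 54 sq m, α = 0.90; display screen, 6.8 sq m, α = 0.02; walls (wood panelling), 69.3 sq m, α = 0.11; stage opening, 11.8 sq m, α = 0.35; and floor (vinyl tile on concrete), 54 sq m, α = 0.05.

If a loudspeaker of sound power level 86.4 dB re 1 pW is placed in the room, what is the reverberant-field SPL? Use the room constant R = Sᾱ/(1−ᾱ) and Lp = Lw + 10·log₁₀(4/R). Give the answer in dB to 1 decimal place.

Σ(Sᵢαᵢ) = 3.2×0.58 + 54×0.90 + 6.8×0.02 + 69.3×0.11 + 11.8×0.35 + 54×0.05 = 65.045; total area S = 199.1 sq m.
ᾱ = 0.3267, so room constant R = A/(1−ᾱ) = 96.606 sq m.
Lp = 86.4 + 10·log₁₀(4/96.606) = 86.4 + (-13.83) = 72.6 dB.

72.6 dB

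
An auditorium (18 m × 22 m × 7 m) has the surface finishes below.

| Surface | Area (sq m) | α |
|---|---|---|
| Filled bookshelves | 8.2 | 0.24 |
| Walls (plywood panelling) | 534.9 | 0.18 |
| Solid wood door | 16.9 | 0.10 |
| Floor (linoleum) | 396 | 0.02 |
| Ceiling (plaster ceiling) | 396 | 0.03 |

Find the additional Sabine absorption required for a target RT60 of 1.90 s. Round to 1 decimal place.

A₁ = Σ Sᵢαᵢ = 8.2*0.24 + 534.9*0.18 + 16.9*0.10 + 396*0.02 + 396*0.03 = 119.740 sabins.
Target A₂ = 0.161·2772/1.90 = 234.891 sabins (V = 2772 m³).
Shortfall: 234.891 − 119.740 = 115.2 sabins.

115.2 sabins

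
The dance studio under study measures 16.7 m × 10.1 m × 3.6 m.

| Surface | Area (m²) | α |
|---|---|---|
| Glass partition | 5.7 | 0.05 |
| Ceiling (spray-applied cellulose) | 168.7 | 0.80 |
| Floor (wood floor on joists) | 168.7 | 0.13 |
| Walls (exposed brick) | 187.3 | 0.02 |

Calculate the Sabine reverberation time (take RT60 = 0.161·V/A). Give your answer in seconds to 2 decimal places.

0.61 seconds

A = Σ Sᵢαᵢ = 5.7*0.05 + 168.7*0.80 + 168.7*0.13 + 187.3*0.02 = 160.922 sabins.
Room volume: 607.212 m³.
RT60 = 0.161 · V / A = 0.161 × 607.212 / 160.922 = 0.61 s.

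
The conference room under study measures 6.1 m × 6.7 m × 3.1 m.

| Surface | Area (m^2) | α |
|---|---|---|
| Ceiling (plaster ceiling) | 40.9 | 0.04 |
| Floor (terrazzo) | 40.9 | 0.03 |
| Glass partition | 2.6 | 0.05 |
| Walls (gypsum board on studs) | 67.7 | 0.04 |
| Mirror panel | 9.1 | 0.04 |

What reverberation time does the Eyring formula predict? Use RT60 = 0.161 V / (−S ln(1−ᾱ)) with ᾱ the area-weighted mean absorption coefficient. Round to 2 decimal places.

3.30 sec

Total surface area S = 40.9 + 40.9 + 2.6 + 67.7 + 9.1 = 161.2 m^2.
Absorption A = 40.9·0.04 + 40.9·0.03 + 2.6·0.05 + 67.7·0.04 + 9.1·0.04 = 6.065 sabins.
Mean coefficient ᾱ = A/S = 0.0376.
−S·ln(1−ᾱ) = −161.2 × ln(1 − 0.0376) = 6.178.
V = 6.1 × 6.7 × 3.1 = 126.697 m³.
T = 0.161·V/[−S·ln(1−ᾱ)] = 0.161·126.697/6.178 = 3.30 s.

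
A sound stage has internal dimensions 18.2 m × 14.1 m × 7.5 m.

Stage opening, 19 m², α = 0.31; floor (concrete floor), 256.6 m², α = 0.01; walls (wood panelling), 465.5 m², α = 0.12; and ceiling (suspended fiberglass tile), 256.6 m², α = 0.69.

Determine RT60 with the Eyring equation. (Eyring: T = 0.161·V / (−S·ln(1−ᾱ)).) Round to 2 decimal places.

Total surface area S = 19 + 256.6 + 465.5 + 256.6 = 997.7 m².
Absorption A = 19·0.31 + 256.6·0.01 + 465.5·0.12 + 256.6·0.69 = 241.370 sabins.
Mean coefficient ᾱ = A/S = 0.2419.
−S·ln(1−ᾱ) = −997.7 × ln(1 − 0.2419) = 276.303.
V = 18.2 × 14.1 × 7.5 = 1924.65 m³.
T = 0.161·V/[−S·ln(1−ᾱ)] = 0.161·1924.65/276.303 = 1.12 s.

1.12 sec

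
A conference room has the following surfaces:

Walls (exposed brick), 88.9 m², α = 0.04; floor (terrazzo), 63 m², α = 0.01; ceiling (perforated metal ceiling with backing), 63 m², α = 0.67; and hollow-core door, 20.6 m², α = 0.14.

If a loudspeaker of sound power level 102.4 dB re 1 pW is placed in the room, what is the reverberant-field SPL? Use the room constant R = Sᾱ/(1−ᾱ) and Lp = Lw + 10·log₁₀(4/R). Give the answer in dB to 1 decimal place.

A = 49.280 sabins; S = 235.5 m².
ᾱ = 0.2093, so room constant R = A/(1−ᾱ) = 62.325 m².
Lp = 102.4 + 10·log₁₀(4/62.325) = 102.4 + (-11.93) = 90.5 dB.

90.5 dB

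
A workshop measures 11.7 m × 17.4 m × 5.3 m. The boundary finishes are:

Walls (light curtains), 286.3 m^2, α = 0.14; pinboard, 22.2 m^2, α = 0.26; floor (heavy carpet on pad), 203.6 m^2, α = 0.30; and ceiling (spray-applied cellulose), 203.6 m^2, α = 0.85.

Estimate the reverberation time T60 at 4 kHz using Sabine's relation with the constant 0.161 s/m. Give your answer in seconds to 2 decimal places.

Total absorption A = 286.3×0.14 + 22.2×0.26 + 203.6×0.30 + 203.6×0.85
  = 40.082 + 5.772 + 61.080 + 173.060 = 279.994 m^2 sabins.
Volume V = 11.7 × 17.4 × 5.3 = 1078.974 m³.
RT60 = 0.161 · V / A = 0.161 × 1078.974 / 279.994 = 0.62 s.

0.62 seconds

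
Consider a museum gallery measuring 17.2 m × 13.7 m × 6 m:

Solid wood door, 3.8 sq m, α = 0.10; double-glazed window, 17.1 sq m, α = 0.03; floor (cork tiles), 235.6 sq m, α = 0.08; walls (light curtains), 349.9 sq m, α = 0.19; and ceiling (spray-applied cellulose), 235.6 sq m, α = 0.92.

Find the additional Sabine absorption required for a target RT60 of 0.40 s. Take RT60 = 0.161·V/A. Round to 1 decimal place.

Total absorption A₁ = 3.8*0.10 + 17.1*0.03 + 235.6*0.08 + 349.9*0.19 + 235.6*0.92
  = 0.380 + 0.513 + 18.848 + 66.481 + 216.752 = 302.974 sq m sabins.
Target A₂ = 0.161·1413.84/0.40 = 569.071 sabins (V = 1413.84 m³).
ΔA = A₂ − A₁ = 569.071 − 302.974 = 266.1 sabins.

266.1 sabins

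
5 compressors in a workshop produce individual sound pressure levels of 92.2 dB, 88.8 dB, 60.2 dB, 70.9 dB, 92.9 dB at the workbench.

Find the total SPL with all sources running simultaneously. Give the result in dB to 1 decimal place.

Converting to relative power and adding: 10^(92.2/10) + 10^(88.8/10) + 10^(60.2/10) + 10^(70.9/10) + 10^(92.9/10) = 4.381e+09.
Back to dB: 10·log₁₀ Σ = 96.4 dB.

96.4 dB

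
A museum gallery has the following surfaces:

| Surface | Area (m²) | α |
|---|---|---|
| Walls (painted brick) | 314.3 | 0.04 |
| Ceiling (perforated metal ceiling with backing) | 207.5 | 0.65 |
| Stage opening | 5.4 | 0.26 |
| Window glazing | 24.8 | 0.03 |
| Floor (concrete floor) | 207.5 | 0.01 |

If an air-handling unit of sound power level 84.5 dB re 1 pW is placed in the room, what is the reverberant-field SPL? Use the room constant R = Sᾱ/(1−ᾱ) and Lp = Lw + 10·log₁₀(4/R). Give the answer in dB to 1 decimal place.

67.7 dB

A = 151.670 sabins; S = 759.5 m².
ᾱ = 151.670/759.5 = 0.1997; R = Sᾱ/(1−ᾱ) = 151.670/(1−0.1997) = 189.516 m².
Lp = 84.5 + 10·log₁₀(4/189.516) = 84.5 + (-16.76) = 67.7 dB.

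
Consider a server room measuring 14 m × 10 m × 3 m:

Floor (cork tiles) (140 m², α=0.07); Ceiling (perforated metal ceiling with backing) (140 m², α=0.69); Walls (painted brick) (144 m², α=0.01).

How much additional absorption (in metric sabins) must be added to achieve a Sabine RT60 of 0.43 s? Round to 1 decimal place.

Equivalent absorption area: A₁ = 140·0.07 + 140·0.69 + 144·0.01 = 107.840 m².
V = 420 m³. Required absorption A₂ = 0.161 × 420 / 0.43 = 157.256 sabins.
ΔA = A₂ − A₁ = 157.256 − 107.840 = 49.4 sabins.

49.4 sabins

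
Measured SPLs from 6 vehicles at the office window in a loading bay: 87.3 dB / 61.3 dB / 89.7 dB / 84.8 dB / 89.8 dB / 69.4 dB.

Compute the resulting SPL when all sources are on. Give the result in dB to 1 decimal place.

Converting to relative power and adding: 10^(87.3/10) + 10^(61.3/10) + 10^(89.7/10) + 10^(84.8/10) + 10^(89.8/10) + 10^(69.4/10) = 2.737e+09.
Back to dB: 10·log₁₀ Σ = 94.4 dB.

94.4 dB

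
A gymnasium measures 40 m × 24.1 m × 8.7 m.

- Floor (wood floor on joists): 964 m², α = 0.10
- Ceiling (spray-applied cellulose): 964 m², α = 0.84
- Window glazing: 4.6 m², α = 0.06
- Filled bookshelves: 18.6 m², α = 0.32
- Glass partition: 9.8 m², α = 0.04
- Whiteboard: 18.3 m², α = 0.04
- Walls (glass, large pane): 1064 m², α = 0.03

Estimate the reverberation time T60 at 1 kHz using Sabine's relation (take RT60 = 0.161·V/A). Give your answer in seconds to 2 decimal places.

Equivalent absorption area: A = 964·0.10 + 964·0.84 + 4.6·0.06 + 18.6·0.32 + 9.8·0.04 + 18.3·0.04 + 1064·0.03 = 945.432 m².
V = 40·24.1·8.7 = 8386.8 m³.
RT60 = 0.161 · V / A = 0.161 × 8386.8 / 945.432 = 1.43 s.

1.43 s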